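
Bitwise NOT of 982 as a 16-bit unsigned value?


~0b1111010110 = 0b1111110000101001 = 64553 (16-bit unsigned)

64553


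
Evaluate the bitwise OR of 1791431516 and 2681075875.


0b1101010110001110001001101011100 | 0b10011111110011011111100010100011 = 0b11111111110011111111101111111111 = 4291820543

4291820543


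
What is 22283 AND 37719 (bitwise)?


0b101011100001011 & 0b1001001101010111 = 0b1001100000011 = 4867

4867


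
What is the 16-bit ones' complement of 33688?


33688 ^ 65535 = 31847

31847


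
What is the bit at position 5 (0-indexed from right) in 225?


0b11100001, position 5 = 1

1


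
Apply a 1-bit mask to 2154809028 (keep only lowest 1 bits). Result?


2154809028 & 1 = 0

0


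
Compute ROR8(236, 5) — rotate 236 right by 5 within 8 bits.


Rotate 0b11101100 right by 5 (8-bit) = 0b1100111 = 103

103


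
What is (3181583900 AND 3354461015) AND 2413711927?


Step 1: 3181583900 & 3354461015 = 2241921556
Step 2: 2241921556 & 2413711927 = 2239758868

2239758868


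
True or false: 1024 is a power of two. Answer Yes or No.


0b10000000000. Only one bit set => Yes

Yes


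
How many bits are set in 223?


0b11011111 has 7 set bits

7


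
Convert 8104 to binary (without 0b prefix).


8104 = 1111110101000 in binary

1111110101000


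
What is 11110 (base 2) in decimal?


11110 in decimal = 30

30


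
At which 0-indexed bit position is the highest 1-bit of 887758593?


0b110100111010100001111100000001. Highest set bit at position 29

29


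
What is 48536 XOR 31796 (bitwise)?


0b1011110110011000 ^ 0b111110000110100 = 0b1100000110101100 = 49580

49580


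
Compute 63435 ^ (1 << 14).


63435 ^ (1 << 14) = 63435 ^ 16384 = 47051

47051


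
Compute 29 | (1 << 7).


29 | (1 << 7) = 29 | 128 = 157

157


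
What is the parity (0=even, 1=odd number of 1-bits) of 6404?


0b1100100000100 has 4 ones => parity 0

0


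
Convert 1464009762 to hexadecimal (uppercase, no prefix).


1464009762 = 57430422 hex

57430422


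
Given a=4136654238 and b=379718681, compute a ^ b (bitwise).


4136654238 ^ 379718681 = 3761396103

3761396103


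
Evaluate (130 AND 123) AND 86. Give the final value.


Step 1: 130 & 123 = 2
Step 2: 2 & 86 = 2

2


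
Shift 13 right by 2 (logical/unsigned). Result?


0b1101 >> 2 = 0b11 = 3

3


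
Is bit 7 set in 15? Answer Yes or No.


0b1111, bit 7 = 0. No

No


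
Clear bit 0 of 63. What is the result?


63 & ~(1 << 0) = 62

62


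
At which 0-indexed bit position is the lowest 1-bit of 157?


0b10011101. Lowest set bit at position 0

0


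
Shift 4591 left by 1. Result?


0b1000111101111 << 1 = 0b10001111011110 = 9182

9182


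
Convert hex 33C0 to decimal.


33C0 hex = 13248 decimal

13248


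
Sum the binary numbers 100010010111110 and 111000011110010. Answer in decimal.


100010010111110 + 111000011110010 = 1011010110110000 = 46512

46512


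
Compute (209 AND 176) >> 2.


Step 1: 209 & 176 = 144
Step 2: 144 >> 2 = 36

36


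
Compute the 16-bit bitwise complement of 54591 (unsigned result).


~0b1101010100111111 = 0b10101011000000 = 10944 (16-bit unsigned)

10944


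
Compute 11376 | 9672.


0b10110001110000 | 0b10010111001000 = 0b10110111111000 = 11768

11768


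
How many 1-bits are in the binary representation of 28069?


0b110110110100101 has 9 set bits

9


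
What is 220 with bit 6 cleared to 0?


220 & ~(1 << 6) = 156

156


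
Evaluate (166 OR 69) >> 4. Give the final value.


Step 1: 166 | 69 = 231
Step 2: 231 >> 4 = 14

14


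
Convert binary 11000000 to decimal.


11000000 in decimal = 192

192


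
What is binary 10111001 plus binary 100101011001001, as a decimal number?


10111001 + 100101011001001 = 100101110000010 = 19330

19330


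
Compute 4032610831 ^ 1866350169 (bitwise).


0b11110000010111001100001000001111 ^ 0b1101111001111100011111001011001 = 0b10011111011000101111110001010110 = 2674064470

2674064470


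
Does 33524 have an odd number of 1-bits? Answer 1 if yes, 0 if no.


0b1000001011110100 has 7 ones => parity 1

1


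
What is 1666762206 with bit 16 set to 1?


1666762206 | (1 << 16) = 1666762206 | 65536 = 1666827742

1666827742


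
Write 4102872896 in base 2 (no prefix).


4102872896 = 11110100100011001101111101000000 in binary

11110100100011001101111101000000


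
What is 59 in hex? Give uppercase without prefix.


59 = 3B hex

3B


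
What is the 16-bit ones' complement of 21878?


21878 ^ 65535 = 43657

43657


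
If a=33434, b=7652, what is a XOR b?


33434 ^ 7652 = 40830

40830


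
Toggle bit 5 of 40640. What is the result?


40640 ^ (1 << 5) = 40640 ^ 32 = 40672

40672


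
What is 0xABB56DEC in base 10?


ABB56DEC hex = 2880794092 decimal

2880794092


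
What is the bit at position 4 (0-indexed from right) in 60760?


0b1110110101011000, position 4 = 1

1


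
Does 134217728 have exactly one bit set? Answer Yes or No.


0b1000000000000000000000000000. Only one bit set => Yes

Yes


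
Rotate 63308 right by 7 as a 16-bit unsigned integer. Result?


Rotate 0b1111011101001100 right by 7 (16-bit) = 0b1001100111101110 = 39406

39406


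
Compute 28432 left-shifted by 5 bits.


0b110111100010000 << 5 = 0b11011110001000000000 = 909824

909824


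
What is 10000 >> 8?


0b10011100010000 >> 8 = 0b100111 = 39

39


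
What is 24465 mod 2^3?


24465 & 7 = 1

1


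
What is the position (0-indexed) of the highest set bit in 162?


0b10100010. Highest set bit at position 7

7


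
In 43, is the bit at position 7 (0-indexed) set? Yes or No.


0b101011, bit 7 = 0. No

No


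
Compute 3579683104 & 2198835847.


0b11010101010111011010000100100000 & 0b10000011000011111001001010000111 = 0b10000001000011011000000000000000 = 2165145600

2165145600


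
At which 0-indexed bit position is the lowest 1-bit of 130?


0b10000010. Lowest set bit at position 1

1


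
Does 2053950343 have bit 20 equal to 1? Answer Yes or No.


0b1111010011011001100101110000111, bit 20 = 0. No

No


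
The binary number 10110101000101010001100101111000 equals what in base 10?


10110101000101010001100101111000 in decimal = 3038058872

3038058872


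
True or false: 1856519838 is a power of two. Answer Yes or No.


0b1101110101010000011111010011110. Multiple bits set => No

No


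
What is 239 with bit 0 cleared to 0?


239 & ~(1 << 0) = 238

238


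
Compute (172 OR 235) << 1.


Step 1: 172 | 235 = 239
Step 2: 239 << 1 = 478

478


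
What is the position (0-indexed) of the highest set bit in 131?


0b10000011. Highest set bit at position 7

7


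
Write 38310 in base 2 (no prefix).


38310 = 1001010110100110 in binary

1001010110100110


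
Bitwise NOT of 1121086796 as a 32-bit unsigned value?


~0b1000010110100100110110101001100 = 0b10111101001011011001001010110011 = 3173880499 (32-bit unsigned)

3173880499


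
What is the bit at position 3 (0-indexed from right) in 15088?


0b11101011110000, position 3 = 0

0


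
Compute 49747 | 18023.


0b1100001001010011 | 0b100011001100111 = 0b1100011001110111 = 50807

50807


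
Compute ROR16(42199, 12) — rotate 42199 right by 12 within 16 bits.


Rotate 0b1010010011010111 right by 12 (16-bit) = 0b100110101111010 = 19834

19834


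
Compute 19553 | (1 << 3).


19553 | (1 << 3) = 19553 | 8 = 19561

19561


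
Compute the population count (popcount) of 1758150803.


0b1101000110010110100000010010011 has 13 set bits

13


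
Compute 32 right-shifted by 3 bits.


0b100000 >> 3 = 0b100 = 4

4


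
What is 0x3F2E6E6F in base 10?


3F2E6E6F hex = 1060007535 decimal

1060007535


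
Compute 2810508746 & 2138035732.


0b10100111100001001111010111001010 & 0b1111111011011111101011000010100 = 0b100111000001001101010000000000 = 654627840

654627840


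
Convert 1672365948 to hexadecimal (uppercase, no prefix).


1672365948 = 63AE477C hex

63AE477C


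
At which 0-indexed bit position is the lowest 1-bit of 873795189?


0b110100000101010000111001110101. Lowest set bit at position 0

0


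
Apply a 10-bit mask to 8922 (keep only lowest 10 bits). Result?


8922 & 1023 = 730

730


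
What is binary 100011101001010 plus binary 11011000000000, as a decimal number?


100011101001010 + 11011000000000 = 111110101001010 = 32074

32074


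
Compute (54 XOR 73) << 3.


Step 1: 54 ^ 73 = 127
Step 2: 127 << 3 = 1016

1016


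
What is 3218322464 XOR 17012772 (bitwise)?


0b10111111110100111011010000100000 ^ 0b1000000111001100000100100 = 0b10111110110100000010110000000100 = 3201313796

3201313796


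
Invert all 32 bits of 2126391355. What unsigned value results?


2126391355 ^ 4294967295 = 2168575940

2168575940


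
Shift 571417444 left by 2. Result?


0b100010000011110010001101100100 << 2 = 0b10001000001111001000110110010000 = 2285669776

2285669776


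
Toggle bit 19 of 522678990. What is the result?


522678990 ^ (1 << 19) = 522678990 ^ 524288 = 523203278

523203278


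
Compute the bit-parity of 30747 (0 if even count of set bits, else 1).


0b111100000011011 has 8 ones => parity 0

0


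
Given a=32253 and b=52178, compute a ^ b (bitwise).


32253 ^ 52178 = 46639

46639


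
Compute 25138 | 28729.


0b110001000110010 | 0b111000000111001 = 0b111001000111011 = 29243

29243


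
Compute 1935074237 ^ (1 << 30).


1935074237 ^ (1 << 30) = 1935074237 ^ 1073741824 = 861332413

861332413


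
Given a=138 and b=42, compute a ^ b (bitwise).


138 ^ 42 = 160

160


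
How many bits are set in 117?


0b1110101 has 5 set bits

5


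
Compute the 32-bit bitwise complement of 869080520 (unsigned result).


~0b110011110011010001110111001000 = 0b11001100001100101110001000110111 = 3425886775 (32-bit unsigned)

3425886775


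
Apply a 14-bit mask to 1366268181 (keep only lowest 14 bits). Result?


1366268181 & 16383 = 6421

6421


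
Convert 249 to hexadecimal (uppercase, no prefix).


249 = F9 hex

F9


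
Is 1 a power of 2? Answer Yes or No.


0b1. Only one bit set => Yes

Yes


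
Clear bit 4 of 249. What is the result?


249 & ~(1 << 4) = 233

233


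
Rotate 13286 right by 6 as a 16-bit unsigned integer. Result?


Rotate 0b11001111100110 right by 6 (16-bit) = 0b1001100011001111 = 39119

39119


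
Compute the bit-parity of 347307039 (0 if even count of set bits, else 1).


0b10100101100110111110000011111 has 17 ones => parity 1

1


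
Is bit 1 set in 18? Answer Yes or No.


0b10010, bit 1 = 1. Yes

Yes


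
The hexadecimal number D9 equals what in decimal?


D9 hex = 217 decimal

217


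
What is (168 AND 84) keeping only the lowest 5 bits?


Step 1: 168 & 84 = 0
Step 2: 0 & 31 = 0

0


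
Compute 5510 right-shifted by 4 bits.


0b1010110000110 >> 4 = 0b101011000 = 344

344


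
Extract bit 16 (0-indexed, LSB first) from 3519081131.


0b11010001110000001110101010101011, position 16 = 0

0


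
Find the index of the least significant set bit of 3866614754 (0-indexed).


0b11100110011101111101101111100010. Lowest set bit at position 1

1


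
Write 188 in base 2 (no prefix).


188 = 10111100 in binary

10111100


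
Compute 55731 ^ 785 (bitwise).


0b1101100110110011 ^ 0b1100010001 = 0b1101101010100010 = 55970

55970


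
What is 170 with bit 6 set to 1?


170 | (1 << 6) = 170 | 64 = 234

234


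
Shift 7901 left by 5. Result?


0b1111011011101 << 5 = 0b111101101110100000 = 252832

252832


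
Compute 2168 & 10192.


0b100001111000 & 0b10011111010000 = 0b1010000 = 80

80


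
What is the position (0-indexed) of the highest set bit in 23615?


0b101110000111111. Highest set bit at position 14

14


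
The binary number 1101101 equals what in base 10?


1101101 in decimal = 109

109


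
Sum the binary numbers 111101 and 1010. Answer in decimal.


111101 + 1010 = 1000111 = 71

71


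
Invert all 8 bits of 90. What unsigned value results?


90 ^ 255 = 165

165


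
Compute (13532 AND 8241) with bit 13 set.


Step 1: 13532 & 8241 = 8208
Step 2: 8208 | (1 << 13) = 8208 | 8192 = 8208

8208


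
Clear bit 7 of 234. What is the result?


234 & ~(1 << 7) = 106

106


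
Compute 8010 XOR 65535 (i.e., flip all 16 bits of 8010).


8010 ^ 65535 = 57525

57525


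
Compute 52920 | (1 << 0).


52920 | (1 << 0) = 52920 | 1 = 52921

52921


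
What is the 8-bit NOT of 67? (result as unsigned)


~0b1000011 = 0b10111100 = 188 (8-bit unsigned)

188


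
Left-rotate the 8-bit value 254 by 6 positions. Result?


Rotate 0b11111110 left by 6 (8-bit) = 0b10111111 = 191

191


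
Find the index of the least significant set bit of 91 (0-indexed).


0b1011011. Lowest set bit at position 0

0


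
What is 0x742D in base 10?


742D hex = 29741 decimal

29741


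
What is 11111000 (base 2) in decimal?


11111000 in decimal = 248

248


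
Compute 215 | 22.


0b11010111 | 0b10110 = 0b11010111 = 215

215


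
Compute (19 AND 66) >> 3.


Step 1: 19 & 66 = 2
Step 2: 2 >> 3 = 0

0


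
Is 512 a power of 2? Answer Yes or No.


0b1000000000. Only one bit set => Yes

Yes


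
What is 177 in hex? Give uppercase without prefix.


177 = B1 hex

B1


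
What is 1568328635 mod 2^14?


1568328635 & 16383 = 3003

3003


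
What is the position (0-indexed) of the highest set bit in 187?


0b10111011. Highest set bit at position 7

7


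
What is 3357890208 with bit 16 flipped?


3357890208 ^ (1 << 16) = 3357890208 ^ 65536 = 3357824672

3357824672


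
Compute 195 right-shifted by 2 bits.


0b11000011 >> 2 = 0b110000 = 48

48


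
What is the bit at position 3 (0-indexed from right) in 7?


0b111, position 3 = 0

0


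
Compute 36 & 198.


0b100100 & 0b11000110 = 0b100 = 4

4


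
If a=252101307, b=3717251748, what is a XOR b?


252101307 ^ 3717251748 = 3533045791

3533045791


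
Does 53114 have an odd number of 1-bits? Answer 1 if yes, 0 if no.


0b1100111101111010 has 11 ones => parity 1

1


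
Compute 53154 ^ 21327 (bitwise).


0b1100111110100010 ^ 0b101001101001111 = 0b1001110011101101 = 40173

40173


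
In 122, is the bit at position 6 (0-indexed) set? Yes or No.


0b1111010, bit 6 = 1. Yes

Yes


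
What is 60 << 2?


0b111100 << 2 = 0b11110000 = 240

240


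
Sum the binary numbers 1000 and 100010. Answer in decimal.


1000 + 100010 = 101010 = 42

42


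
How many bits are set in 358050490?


0b10101010101110110101010111010 has 17 set bits

17


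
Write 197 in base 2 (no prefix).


197 = 11000101 in binary

11000101


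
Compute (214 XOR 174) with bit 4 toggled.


Step 1: 214 ^ 174 = 120
Step 2: 120 ^ (1 << 4) = 120 ^ 16 = 104

104


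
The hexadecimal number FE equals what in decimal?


FE hex = 254 decimal

254


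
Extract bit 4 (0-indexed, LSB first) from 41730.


0b1010001100000010, position 4 = 0

0


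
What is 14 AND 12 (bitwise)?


0b1110 & 0b1100 = 0b1100 = 12

12


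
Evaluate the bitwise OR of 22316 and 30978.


0b101011100101100 | 0b111100100000010 = 0b111111100101110 = 32558

32558


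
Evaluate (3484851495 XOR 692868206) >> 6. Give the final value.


Step 1: 3484851495 ^ 692868206 = 3875195209
Step 2: 3875195209 >> 6 = 60549925

60549925


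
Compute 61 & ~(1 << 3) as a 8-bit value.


61 & ~(1 << 3) = 53

53


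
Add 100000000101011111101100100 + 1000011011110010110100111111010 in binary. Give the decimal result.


100000000101011111101100100 + 1000011011110010110100111111010 = 1000111011111000010100101011110 = 1199319390

1199319390


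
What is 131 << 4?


0b10000011 << 4 = 0b100000110000 = 2096

2096


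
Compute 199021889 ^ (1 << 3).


199021889 ^ (1 << 3) = 199021889 ^ 8 = 199021897

199021897


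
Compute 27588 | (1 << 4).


27588 | (1 << 4) = 27588 | 16 = 27604

27604


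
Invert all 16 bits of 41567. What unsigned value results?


41567 ^ 65535 = 23968

23968


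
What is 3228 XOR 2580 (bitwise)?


0b110010011100 ^ 0b101000010100 = 0b11010001000 = 1672

1672


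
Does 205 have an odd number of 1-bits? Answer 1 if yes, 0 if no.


0b11001101 has 5 ones => parity 1

1


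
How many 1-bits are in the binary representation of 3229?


0b110010011101 has 7 set bits

7


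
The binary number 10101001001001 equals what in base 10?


10101001001001 in decimal = 10825

10825


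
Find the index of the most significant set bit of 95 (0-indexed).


0b1011111. Highest set bit at position 6

6


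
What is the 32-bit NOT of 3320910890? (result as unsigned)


~0b11000101111100010001010000101010 = 0b111010000011101110101111010101 = 974056405 (32-bit unsigned)

974056405


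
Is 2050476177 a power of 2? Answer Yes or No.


0b1111010001101111100100010010001. Multiple bits set => No

No


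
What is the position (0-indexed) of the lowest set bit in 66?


0b1000010. Lowest set bit at position 1

1


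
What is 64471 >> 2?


0b1111101111010111 >> 2 = 0b11111011110101 = 16117

16117


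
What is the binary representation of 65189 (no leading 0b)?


65189 = 1111111010100101 in binary

1111111010100101


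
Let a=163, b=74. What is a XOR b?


163 ^ 74 = 233

233


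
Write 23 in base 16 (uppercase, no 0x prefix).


23 = 17 hex

17


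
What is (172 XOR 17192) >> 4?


Step 1: 172 ^ 17192 = 17284
Step 2: 17284 >> 4 = 1080

1080


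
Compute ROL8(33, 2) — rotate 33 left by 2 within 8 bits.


Rotate 0b100001 left by 2 (8-bit) = 0b10000100 = 132

132


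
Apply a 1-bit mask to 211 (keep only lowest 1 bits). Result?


211 & 1 = 1

1


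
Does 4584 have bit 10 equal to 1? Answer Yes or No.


0b1000111101000, bit 10 = 0. No

No


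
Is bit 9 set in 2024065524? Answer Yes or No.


0b1111000101001001100100111110100, bit 9 = 0. No

No


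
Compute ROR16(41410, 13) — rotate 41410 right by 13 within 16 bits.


Rotate 0b1010000111000010 right by 13 (16-bit) = 0b111000010101 = 3605

3605


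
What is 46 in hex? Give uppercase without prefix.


46 = 2E hex

2E


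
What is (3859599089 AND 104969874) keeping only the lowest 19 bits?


Step 1: 3859599089 & 104969874 = 100697744
Step 2: 100697744 & 524287 = 34448

34448


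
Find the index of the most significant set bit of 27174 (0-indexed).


0b110101000100110. Highest set bit at position 14

14


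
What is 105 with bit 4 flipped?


105 ^ (1 << 4) = 105 ^ 16 = 121

121


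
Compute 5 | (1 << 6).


5 | (1 << 6) = 5 | 64 = 69

69


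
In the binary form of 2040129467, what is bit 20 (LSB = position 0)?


0b1111001100110011110011110111011, position 20 = 1

1


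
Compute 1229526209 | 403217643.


0b1001001010010010001010011000001 | 0b11000000010001001110011101011 = 0b1011001010010011001110011101011 = 1497996523

1497996523


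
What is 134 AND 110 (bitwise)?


0b10000110 & 0b1101110 = 0b110 = 6

6


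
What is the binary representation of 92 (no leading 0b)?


92 = 1011100 in binary

1011100


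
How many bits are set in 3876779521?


0b11100111000100101111011000000001 has 15 set bits

15


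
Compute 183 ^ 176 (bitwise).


0b10110111 ^ 0b10110000 = 0b111 = 7

7


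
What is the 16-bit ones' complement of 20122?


20122 ^ 65535 = 45413

45413


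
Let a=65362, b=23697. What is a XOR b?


65362 ^ 23697 = 41923

41923


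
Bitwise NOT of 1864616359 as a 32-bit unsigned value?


~0b1101111001000111100100110100111 = 0b10010000110111000011011001011000 = 2430350936 (32-bit unsigned)

2430350936


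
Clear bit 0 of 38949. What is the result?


38949 & ~(1 << 0) = 38948

38948


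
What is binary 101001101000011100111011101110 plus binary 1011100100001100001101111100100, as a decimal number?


101001101000011100111011101110 + 1011100100001100001101111100100 = 10000110001001111110101011010010 = 2250762962

2250762962


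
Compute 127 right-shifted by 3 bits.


0b1111111 >> 3 = 0b1111 = 15

15


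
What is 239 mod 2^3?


239 & 7 = 7

7


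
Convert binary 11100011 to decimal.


11100011 in decimal = 227

227


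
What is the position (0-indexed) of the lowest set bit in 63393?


0b1111011110100001. Lowest set bit at position 0

0


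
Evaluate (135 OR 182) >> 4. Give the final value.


Step 1: 135 | 182 = 183
Step 2: 183 >> 4 = 11

11


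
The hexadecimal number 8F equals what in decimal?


8F hex = 143 decimal

143


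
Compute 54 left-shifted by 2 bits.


0b110110 << 2 = 0b11011000 = 216

216


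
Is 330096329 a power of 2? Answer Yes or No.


0b10011101011001101111011001001. Multiple bits set => No

No


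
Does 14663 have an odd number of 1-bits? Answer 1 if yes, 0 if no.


0b11100101000111 has 8 ones => parity 0

0


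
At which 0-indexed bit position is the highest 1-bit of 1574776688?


0b1011101110111010010111101110000. Highest set bit at position 30

30


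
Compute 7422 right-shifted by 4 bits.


0b1110011111110 >> 4 = 0b111001111 = 463

463


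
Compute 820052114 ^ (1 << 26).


820052114 ^ (1 << 26) = 820052114 ^ 67108864 = 887160978

887160978


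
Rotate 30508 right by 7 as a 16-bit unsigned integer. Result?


Rotate 0b111011100101100 right by 7 (16-bit) = 0b101100011101110 = 22766

22766


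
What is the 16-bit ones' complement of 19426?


19426 ^ 65535 = 46109

46109


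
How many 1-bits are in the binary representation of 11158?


0b10101110010110 has 8 set bits

8


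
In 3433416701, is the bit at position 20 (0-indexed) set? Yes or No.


0b11001100101001011100011111111101, bit 20 = 0. No

No


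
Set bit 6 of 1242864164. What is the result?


1242864164 | (1 << 6) = 1242864164 | 64 = 1242864228

1242864228


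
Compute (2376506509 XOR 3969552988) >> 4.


Step 1: 2376506509 ^ 3969552988 = 1631325905
Step 2: 1631325905 >> 4 = 101957869

101957869


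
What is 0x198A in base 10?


198A hex = 6538 decimal

6538


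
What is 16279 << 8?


0b11111110010111 << 8 = 0b1111111001011100000000 = 4167424

4167424


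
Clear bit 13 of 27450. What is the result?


27450 & ~(1 << 13) = 19258

19258


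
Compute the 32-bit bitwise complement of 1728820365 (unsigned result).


~0b1100111000010111011010010001101 = 0b10011000111101000100101101110010 = 2566146930 (32-bit unsigned)

2566146930


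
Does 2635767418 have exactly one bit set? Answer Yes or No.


0b10011101000110101001111001111010. Multiple bits set => No

No


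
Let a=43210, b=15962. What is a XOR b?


43210 ^ 15962 = 38544

38544


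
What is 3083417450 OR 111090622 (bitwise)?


0b10110111110010010011011101101010 | 0b110100111110001101110111110 = 0b10110111110111110011111111111110 = 3084861438

3084861438


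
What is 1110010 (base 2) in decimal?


1110010 in decimal = 114

114


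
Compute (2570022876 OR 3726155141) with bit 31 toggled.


Step 1: 2570022876 | 3726155141 = 3745513437
Step 2: 3745513437 ^ (1 << 31) = 3745513437 ^ 2147483648 = 1598029789

1598029789


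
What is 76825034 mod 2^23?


76825034 & 8388607 = 1327562

1327562


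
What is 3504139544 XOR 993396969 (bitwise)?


0b11010000110111001110110100011000 ^ 0b111011001101100000100011101001 = 0b11101011111010101110010111110001 = 3958040049

3958040049


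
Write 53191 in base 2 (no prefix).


53191 = 1100111111000111 in binary

1100111111000111


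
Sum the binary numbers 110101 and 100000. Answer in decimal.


110101 + 100000 = 1010101 = 85

85


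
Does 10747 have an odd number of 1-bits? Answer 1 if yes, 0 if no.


0b10100111111011 has 10 ones => parity 0

0


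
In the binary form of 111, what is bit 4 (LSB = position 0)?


0b1101111, position 4 = 0

0


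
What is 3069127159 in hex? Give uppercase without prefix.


3069127159 = B6EF29F7 hex

B6EF29F7


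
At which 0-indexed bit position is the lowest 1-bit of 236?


0b11101100. Lowest set bit at position 2

2


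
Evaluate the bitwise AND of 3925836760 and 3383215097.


0b11101001111111111000001111011000 & 0b11001001101001111100001111111001 = 0b11001001101001111000001111011000 = 3383198680

3383198680


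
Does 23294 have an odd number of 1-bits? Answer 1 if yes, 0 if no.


0b101101011111110 has 11 ones => parity 1

1


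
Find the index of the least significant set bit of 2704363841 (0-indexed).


0b10100001001100010101000101000001. Lowest set bit at position 0

0


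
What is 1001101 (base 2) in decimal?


1001101 in decimal = 77

77


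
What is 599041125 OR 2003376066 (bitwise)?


0b100011101101001010010001100101 | 0b1110111011010010001011111000010 = 0b1110111111111011011011111100111 = 2013116391

2013116391


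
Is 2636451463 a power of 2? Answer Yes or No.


0b10011101001001010000111010000111. Multiple bits set => No

No


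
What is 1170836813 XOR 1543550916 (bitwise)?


0b1000101110010011000110101001101 ^ 0b1011100000000001011011111000100 = 0b11001110010010011101010001001 = 432618121

432618121


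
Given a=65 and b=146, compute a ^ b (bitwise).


65 ^ 146 = 211

211


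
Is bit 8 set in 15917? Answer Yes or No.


0b11111000101101, bit 8 = 0. No

No


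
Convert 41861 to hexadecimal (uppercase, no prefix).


41861 = A385 hex

A385


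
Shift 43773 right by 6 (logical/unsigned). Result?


0b1010101011111101 >> 6 = 0b1010101011 = 683

683


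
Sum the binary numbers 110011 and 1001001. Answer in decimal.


110011 + 1001001 = 1111100 = 124

124


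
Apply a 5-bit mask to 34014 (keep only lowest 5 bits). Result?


34014 & 31 = 30

30


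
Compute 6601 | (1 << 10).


6601 | (1 << 10) = 6601 | 1024 = 7625

7625


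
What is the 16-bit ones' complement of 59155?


59155 ^ 65535 = 6380

6380


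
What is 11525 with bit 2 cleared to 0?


11525 & ~(1 << 2) = 11521

11521


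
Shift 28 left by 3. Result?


0b11100 << 3 = 0b11100000 = 224

224


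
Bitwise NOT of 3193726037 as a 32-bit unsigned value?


~0b10111110010111000110010001010101 = 0b1000001101000111001101110101010 = 1101241258 (32-bit unsigned)

1101241258


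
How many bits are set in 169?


0b10101001 has 4 set bits

4


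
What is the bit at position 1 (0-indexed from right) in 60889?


0b1110110111011001, position 1 = 0

0


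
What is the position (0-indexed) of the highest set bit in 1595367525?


0b1011111000101110110000001100101. Highest set bit at position 30

30


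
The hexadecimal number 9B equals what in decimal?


9B hex = 155 decimal

155


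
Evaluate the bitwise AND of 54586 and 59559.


0b1101010100111010 & 0b1110100010100111 = 0b1100000000100010 = 49186

49186


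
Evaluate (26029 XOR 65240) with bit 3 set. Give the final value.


Step 1: 26029 ^ 65240 = 39797
Step 2: 39797 | (1 << 3) = 39797 | 8 = 39805

39805


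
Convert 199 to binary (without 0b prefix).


199 = 11000111 in binary

11000111


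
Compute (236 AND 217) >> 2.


Step 1: 236 & 217 = 200
Step 2: 200 >> 2 = 50

50


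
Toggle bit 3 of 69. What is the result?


69 ^ (1 << 3) = 69 ^ 8 = 77

77


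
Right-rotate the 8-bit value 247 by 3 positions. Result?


Rotate 0b11110111 right by 3 (8-bit) = 0b11111110 = 254

254


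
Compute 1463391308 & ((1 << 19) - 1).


1463391308 & 524287 = 103500

103500


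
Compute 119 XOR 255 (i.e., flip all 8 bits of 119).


119 ^ 255 = 136

136


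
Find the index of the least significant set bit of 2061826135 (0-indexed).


0b1111010111001001111100001010111. Lowest set bit at position 0

0


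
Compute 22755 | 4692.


0b101100011100011 | 0b1001001010100 = 0b101101011110111 = 23287

23287


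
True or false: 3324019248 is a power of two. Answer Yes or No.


0b11000110001000001000001000110000. Multiple bits set => No

No


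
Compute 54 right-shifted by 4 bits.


0b110110 >> 4 = 0b11 = 3

3


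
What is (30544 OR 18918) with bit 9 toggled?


Step 1: 30544 | 18918 = 32758
Step 2: 32758 ^ (1 << 9) = 32758 ^ 512 = 32246

32246


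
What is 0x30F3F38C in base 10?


30F3F38C hex = 821293964 decimal

821293964


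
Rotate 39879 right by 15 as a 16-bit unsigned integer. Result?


Rotate 0b1001101111000111 right by 15 (16-bit) = 0b11011110001111 = 14223

14223


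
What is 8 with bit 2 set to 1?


8 | (1 << 2) = 8 | 4 = 12

12


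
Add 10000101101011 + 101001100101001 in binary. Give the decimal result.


10000101101011 + 101001100101001 = 111010010010100 = 29844

29844


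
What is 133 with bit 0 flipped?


133 ^ (1 << 0) = 133 ^ 1 = 132

132


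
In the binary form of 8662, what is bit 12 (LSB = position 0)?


0b10000111010110, position 12 = 0

0


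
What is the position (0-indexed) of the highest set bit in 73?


0b1001001. Highest set bit at position 6

6


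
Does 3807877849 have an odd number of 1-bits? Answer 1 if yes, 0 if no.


0b11100010111101111001101011011001 has 20 ones => parity 0

0


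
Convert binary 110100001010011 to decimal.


110100001010011 in decimal = 26707

26707


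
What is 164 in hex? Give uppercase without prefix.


164 = A4 hex

A4


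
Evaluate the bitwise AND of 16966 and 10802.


0b100001001000110 & 0b10101000110010 = 0b1000000010 = 514

514


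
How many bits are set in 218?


0b11011010 has 5 set bits

5


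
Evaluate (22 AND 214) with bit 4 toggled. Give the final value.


Step 1: 22 & 214 = 22
Step 2: 22 ^ (1 << 4) = 22 ^ 16 = 6

6


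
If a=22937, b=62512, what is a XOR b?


22937 ^ 62512 = 44457

44457


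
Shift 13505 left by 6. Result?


0b11010011000001 << 6 = 0b11010011000001000000 = 864320

864320


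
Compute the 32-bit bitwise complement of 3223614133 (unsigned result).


~0b11000000001001000111001010110101 = 0b111111110110111000110101001010 = 1071353162 (32-bit unsigned)

1071353162


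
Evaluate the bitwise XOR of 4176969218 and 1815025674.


0b11111000111101110111111000000010 ^ 0b1101100001011110001100000001010 = 0b10010100110110000110011000001000 = 2497209864

2497209864


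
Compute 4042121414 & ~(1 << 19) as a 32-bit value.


4042121414 & ~(1 << 19) = 4041597126

4041597126


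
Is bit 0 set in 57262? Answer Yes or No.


0b1101111110101110, bit 0 = 0. No

No


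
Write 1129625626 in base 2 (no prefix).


1129625626 = 1000011010101001011100000011010 in binary

1000011010101001011100000011010


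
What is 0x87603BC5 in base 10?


87603BC5 hex = 2271230917 decimal

2271230917


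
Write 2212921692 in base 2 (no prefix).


2212921692 = 10000011111001101000000101011100 in binary

10000011111001101000000101011100


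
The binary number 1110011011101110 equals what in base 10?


1110011011101110 in decimal = 59118

59118


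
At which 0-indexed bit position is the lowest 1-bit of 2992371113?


0b10110010010110111111010110101001. Lowest set bit at position 0

0


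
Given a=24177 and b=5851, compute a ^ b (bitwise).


24177 ^ 5851 = 18602

18602


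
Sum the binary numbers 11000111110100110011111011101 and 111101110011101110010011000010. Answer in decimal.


11000111110100110011111011101 + 111101110011101110010011000010 = 1010110110010010100110010011111 = 1456032927

1456032927


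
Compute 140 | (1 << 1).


140 | (1 << 1) = 140 | 2 = 142

142


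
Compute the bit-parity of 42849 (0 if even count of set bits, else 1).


0b1010011101100001 has 8 ones => parity 0

0


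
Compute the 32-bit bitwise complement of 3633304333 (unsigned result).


~0b11011000100011111101001100001101 = 0b100111011100000010110011110010 = 661662962 (32-bit unsigned)

661662962


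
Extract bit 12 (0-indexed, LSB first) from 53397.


0b1101000010010101, position 12 = 1

1


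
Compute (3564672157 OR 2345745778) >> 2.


Step 1: 3564672157 | 2345745778 = 3757686271
Step 2: 3757686271 >> 2 = 939421567

939421567


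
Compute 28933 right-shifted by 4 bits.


0b111000100000101 >> 4 = 0b11100010000 = 1808

1808


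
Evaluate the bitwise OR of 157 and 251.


0b10011101 | 0b11111011 = 0b11111111 = 255

255


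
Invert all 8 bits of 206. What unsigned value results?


206 ^ 255 = 49

49


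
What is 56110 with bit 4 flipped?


56110 ^ (1 << 4) = 56110 ^ 16 = 56126

56126


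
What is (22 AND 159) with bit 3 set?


Step 1: 22 & 159 = 22
Step 2: 22 | (1 << 3) = 22 | 8 = 30

30


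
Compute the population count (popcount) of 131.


0b10000011 has 3 set bits

3


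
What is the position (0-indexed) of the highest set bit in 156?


0b10011100. Highest set bit at position 7

7


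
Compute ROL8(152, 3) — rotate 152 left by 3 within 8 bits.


Rotate 0b10011000 left by 3 (8-bit) = 0b11000100 = 196

196


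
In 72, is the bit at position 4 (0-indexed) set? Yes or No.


0b1001000, bit 4 = 0. No

No


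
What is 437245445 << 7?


0b11010000011111101011000000101 << 7 = 0b110100000111111010110000001010000000 = 55967416960

55967416960


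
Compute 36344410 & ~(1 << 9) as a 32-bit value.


36344410 & ~(1 << 9) = 36343898

36343898


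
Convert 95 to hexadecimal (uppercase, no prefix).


95 = 5F hex

5F


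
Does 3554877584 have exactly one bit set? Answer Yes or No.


0b11010011111000110010000010010000. Multiple bits set => No

No


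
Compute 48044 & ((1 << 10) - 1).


48044 & 1023 = 940

940


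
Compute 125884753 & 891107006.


0b111100000001101100101010001 & 0b110101000111010011011010111110 = 0b101000000000001000000010000 = 83890192

83890192


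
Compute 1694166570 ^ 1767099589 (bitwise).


0b1100100111110101110111000101010 ^ 0b1101001010100111100110011000101 = 0b1101101010010010001011101111 = 229188335

229188335


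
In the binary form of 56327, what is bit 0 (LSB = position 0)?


0b1101110000000111, position 0 = 1

1


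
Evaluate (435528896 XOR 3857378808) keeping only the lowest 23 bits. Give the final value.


Step 1: 435528896 ^ 3857378808 = 4229908792
Step 2: 4229908792 & 8388607 = 2050360

2050360


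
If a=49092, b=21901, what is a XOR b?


49092 ^ 21901 = 59977

59977


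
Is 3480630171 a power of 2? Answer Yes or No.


0b11001111011101100011001110011011. Multiple bits set => No

No


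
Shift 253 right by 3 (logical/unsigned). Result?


0b11111101 >> 3 = 0b11111 = 31

31


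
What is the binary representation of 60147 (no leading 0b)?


60147 = 1110101011110011 in binary

1110101011110011


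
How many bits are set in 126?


0b1111110 has 6 set bits

6


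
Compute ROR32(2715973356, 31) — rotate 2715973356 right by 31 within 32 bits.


Rotate 0b10100001111000100111011011101100 right by 31 (32-bit) = 0b1000011110001001110110111011001 = 1136979417

1136979417


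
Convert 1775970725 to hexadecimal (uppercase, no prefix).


1775970725 = 69DB29A5 hex

69DB29A5


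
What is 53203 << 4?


0b1100111111010011 << 4 = 0b11001111110100110000 = 851248

851248


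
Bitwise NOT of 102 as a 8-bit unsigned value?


~0b1100110 = 0b10011001 = 153 (8-bit unsigned)

153


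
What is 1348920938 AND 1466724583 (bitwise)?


0b1010000011001101110011001101010 & 0b1010111011011000111000011100111 = 0b1010000011001000110000001100010 = 1348755554

1348755554


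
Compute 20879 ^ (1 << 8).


20879 ^ (1 << 8) = 20879 ^ 256 = 20623

20623


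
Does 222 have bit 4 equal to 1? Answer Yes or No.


0b11011110, bit 4 = 1. Yes

Yes


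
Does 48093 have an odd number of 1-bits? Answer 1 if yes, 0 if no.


0b1011101111011101 has 12 ones => parity 0

0


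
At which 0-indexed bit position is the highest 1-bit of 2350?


0b100100101110. Highest set bit at position 11

11


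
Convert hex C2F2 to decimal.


C2F2 hex = 49906 decimal

49906


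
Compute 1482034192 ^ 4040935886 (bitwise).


0b1011000010101100000110000010000 ^ 0b11110000110110111100100111001110 = 0b10101000100011011100010111011110 = 2827863518

2827863518


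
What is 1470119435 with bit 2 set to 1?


1470119435 | (1 << 2) = 1470119435 | 4 = 1470119439

1470119439


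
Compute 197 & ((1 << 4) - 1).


197 & 15 = 5

5


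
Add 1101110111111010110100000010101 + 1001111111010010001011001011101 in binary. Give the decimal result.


1101110111111010110100000010101 + 1001111111010010001011001011101 = 10111110111001100111111001110010 = 3202776690

3202776690


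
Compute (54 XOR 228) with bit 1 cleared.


Step 1: 54 ^ 228 = 210
Step 2: 210 & ~(1 << 1) = 208

208


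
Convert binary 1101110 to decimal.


1101110 in decimal = 110

110


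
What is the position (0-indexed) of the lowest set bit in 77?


0b1001101. Lowest set bit at position 0

0


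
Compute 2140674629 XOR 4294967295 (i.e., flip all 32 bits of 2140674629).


2140674629 ^ 4294967295 = 2154292666

2154292666


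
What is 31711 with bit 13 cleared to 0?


31711 & ~(1 << 13) = 23519

23519


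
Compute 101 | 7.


0b1100101 | 0b111 = 0b1100111 = 103

103


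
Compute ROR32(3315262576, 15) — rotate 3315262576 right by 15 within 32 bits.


Rotate 0b11000101100110101110010001110000 right by 15 (32-bit) = 0b11001000111000011000101100110101 = 3370224437

3370224437


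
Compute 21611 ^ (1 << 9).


21611 ^ (1 << 9) = 21611 ^ 512 = 22123

22123


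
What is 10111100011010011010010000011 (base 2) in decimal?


10111100011010011010010000011 in decimal = 395129987

395129987


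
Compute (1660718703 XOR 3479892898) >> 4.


Step 1: 1660718703 ^ 3479892898 = 2912320973
Step 2: 2912320973 >> 4 = 182020060

182020060


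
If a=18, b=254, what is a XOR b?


18 ^ 254 = 236

236


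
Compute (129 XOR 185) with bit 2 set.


Step 1: 129 ^ 185 = 56
Step 2: 56 | (1 << 2) = 56 | 4 = 60

60


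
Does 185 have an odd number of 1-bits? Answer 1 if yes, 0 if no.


0b10111001 has 5 ones => parity 1

1


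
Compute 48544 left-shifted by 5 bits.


0b1011110110100000 << 5 = 0b101111011010000000000 = 1553408

1553408


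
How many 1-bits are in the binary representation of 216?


0b11011000 has 4 set bits

4


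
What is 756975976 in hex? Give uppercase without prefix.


756975976 = 2D1E8968 hex

2D1E8968


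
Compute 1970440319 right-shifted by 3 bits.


0b1110101011100101000100001111111 >> 3 = 0b1110101011100101000100001111 = 246305039

246305039


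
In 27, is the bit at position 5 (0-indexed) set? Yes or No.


0b11011, bit 5 = 0. No

No


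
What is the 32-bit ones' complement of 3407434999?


3407434999 ^ 4294967295 = 887532296

887532296
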